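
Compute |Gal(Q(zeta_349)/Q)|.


|Gal(Q(zeta_349)/Q)| = phi(349)
= 348

348


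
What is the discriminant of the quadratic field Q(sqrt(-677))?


For K = Q(sqrt(d)) with d squarefree: disc(K) = d if d = 1 mod 4, and disc(K) = 4d if d = 2 or 3 mod 4.
Here d = -677, and d mod 4 = 3.
d = 3 mod 4, not 1 (O_K = Z[sqrt(d)]), so disc(K) = 4d = 4 * (-677) = -2708

-2708


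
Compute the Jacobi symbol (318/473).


Compute (318/473) via quadratic reciprocity:
  pull out 2: (2/473) = +1  (since 473 mod 8 = 1)
  reciprocity: (159/473) -> +(473/159)
  reduce: (155/159)
  reciprocity: (155/159) -> -(159/155)
  reduce: (4/155)
  pull out 2: (2/155) = -1  (since 155 mod 8 = 3)
  pull out 2: (2/155) = -1  (since 155 mod 8 = 3)
  (1/155) = 1
Product of signs = -1

-1


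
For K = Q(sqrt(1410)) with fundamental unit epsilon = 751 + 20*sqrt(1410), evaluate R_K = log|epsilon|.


epsilon = 751 + 20*sqrt(1410)
= 1501.9993
R = ln(1501.9993)
= 7.3146

7.3146


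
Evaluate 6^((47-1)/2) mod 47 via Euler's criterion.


p = 47 is prime and the exponent is (p-1)/2 = 23, so by Euler's criterion 6^23 = (6/47) = +1 or -1 mod 47.
Compute by square-and-multiply:
  23 = 16 + 4 + 2 + 1 (binary 10111)
  Repeated squaring mod 47: 6^1 = 6, 6^2 = 36, 6^4 = 27, 6^8 = 24, 6^16 = 12
  6^23 = 6^16 * 6^4 * 6^2 * 6^1 = 12 * 27 * 36 * 6 mod 47
    12 * 27 = 324 = 42 mod 47
    42 * 36 = 1512 = 8 mod 47
    8 * 6 = 48 = 1 mod 47
  6^23 = 1 mod 47
Result 1: 6 is a quadratic residue mod 47.
6^23 mod 47 = 1

1


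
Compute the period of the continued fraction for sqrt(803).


Run the CF algorithm for sqrt(803).
a_0 = floor(sqrt(803)) = 28; set m_0=0, q_0=1.
Recurrence: m' = q*a - m,  q' = (d - m'^2)/q,  a' = floor((a_0 + m')/q').
  step 1: m=28, q=19, a=2
  step 2: m=10, q=37, a=1
  step 3: m=27, q=2, a=27
  step 4: m=27, q=37, a=1
  step 5: m=10, q=19, a=2
  step 6: m=28, q=1, a=56
a_6 = 2*a_0 = 56, so the period closes here.
sqrt(803) = [28; 2, 1, 27, 1, 2, 56]
Period length = 6

6


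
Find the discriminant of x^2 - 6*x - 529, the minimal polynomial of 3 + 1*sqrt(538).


The element 3 + 1*sqrt(538) has minimal polynomial:
x^2 - 6*x - 529
Discriminant = (-6)^2 - 4*(-529)
= 36 + 2116
= 2152

2152


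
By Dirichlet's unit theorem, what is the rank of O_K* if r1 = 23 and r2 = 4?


By Dirichlet's unit theorem:
rank = r1 + r2 - 1
= 23 + 4 - 1
= 26

26


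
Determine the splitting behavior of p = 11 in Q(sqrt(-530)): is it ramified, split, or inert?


K = Q(sqrt(-530)). Since d mod 4 = 2, disc(K) = -2120.
Check p | disc: -2120 mod 11 = 3.
p does not divide disc. Compute Legendre symbol (d/p):
9^((11-1)/2) mod 11 = 1
(d/p) = 1, so p splits: (p) = P*P' with e=1, f=1, g=2.
Therefore p is split.

split


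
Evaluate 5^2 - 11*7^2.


x^2 - d*y^2
= 5^2 - 11*7^2
= 25 - 539
= -514

-514


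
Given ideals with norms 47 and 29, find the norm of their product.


N(IJ) = N(I) * N(J)
= 47 * 29
= 1363

1363


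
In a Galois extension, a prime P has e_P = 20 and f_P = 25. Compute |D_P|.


|D_P| = e * f
= 20 * 25
= 500

500


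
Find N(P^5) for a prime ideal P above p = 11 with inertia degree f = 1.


N(P^a) = p^(a*f)
= 11^(5*1)
= 11^5
= 161051

161051


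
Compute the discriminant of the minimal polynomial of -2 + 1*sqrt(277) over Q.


The element -2 + 1*sqrt(277) has minimal polynomial:
x^2 + 4*x - 273
Discriminant = (4)^2 - 4*(-273)
= 16 + 1092
= 1108

1108


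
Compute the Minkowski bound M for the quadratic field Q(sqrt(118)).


d = 118, d mod 4 = 2, so disc(K) = 4d = 472; |disc(K)| = 472
Real quadratic field, so n = 2, s = r2 = 0, r1 = 2
M = (n!/n^n) * (4/pi)^s * sqrt(|disc(K)|) = (2!/2^2) * (4/pi)^0 * sqrt(472)
= 0.5 * 1.000000 * 21.725561
= 10.8628

10.8628


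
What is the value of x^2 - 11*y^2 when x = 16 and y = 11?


x^2 - d*y^2
= 16^2 - 11*11^2
= 256 - 1331
= -1075

-1075


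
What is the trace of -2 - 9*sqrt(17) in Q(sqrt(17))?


Tr(a + b*sqrt(d)) = (a + b*sqrt(d)) + (a - b*sqrt(d)) = 2a
= 2 * (-2)
= -4

-4


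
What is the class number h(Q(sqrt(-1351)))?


K = Q(sqrt(-1351)). d mod 4 = 1, so D = disc(K) = d = -1351
h(K) equals the number of primitive reduced positive-definite forms (a, b, c) = a*x^2 + b*x*y + c*y^2 with b^2 - 4ac = D,
where reduced means |b| <= a <= c, with b >= 0 whenever |b| = a or a = c, and primitive means gcd(a, b, c) = 1.
Reduced forces 3a^2 <= |D| = 1351, so 1 <= a <= 21; b must have the parity of D, and c = (b^2 - D)/(4a) must be an integer >= a.
Enumerate a = 1..21, b in [-a, a]:
  a=1: (1, 1, 338)  [1]
  a=2: (2, -1, 169), (2, 1, 169)  [2]
  a=3: none
  a=4: (4, -3, 85), (4, 3, 85)  [2]
  a=5: (5, -3, 68), (5, 3, 68)  [2]
  a=6: none
  a=7: (7, 7, 50)  [1]
  a=8: (8, -5, 43), (8, 5, 43)  [2]
  a=9: none
  a=10: (10, -7, 35), (10, -3, 34), (10, 3, 34), (10, 7, 35)  [4]
  a=11..12: none
  a=13: (13, -1, 26), (13, 1, 26)  [2]
  a=14: (14, -7, 25), (14, 7, 25)  [2]
  a=15: none
  a=16: (16, -11, 23), (16, 11, 23)  [2]
  a=17: (17, -3, 20), (17, 3, 20)  [2]
  a=18: none
  a=19: (19, -13, 20), (19, 13, 20)  [2]
  a=20..21: none
Total reduced forms: 1 + 2 + 2 + 2 + 1 + 2 + 4 + 2 + 2 + 2 + 2 + 2 = 24
h = 24

24


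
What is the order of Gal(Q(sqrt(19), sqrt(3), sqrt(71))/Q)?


The 3 square roots of distinct primes are multiplicatively independent over Q,
so [K:Q] = 2^3 and Gal(K/Q) is isomorphic to (Z/2Z)^3.
|Gal| = 2^3 = 8

8


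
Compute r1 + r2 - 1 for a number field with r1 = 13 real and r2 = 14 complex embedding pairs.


By Dirichlet's unit theorem:
rank = r1 + r2 - 1
= 13 + 14 - 1
= 26

26


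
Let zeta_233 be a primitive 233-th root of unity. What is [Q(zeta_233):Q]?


The degree equals Euler's totient phi(233).
233 = 233
phi(233) = 232

232


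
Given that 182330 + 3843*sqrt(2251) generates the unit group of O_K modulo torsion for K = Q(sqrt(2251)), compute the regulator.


epsilon = 182330 + 3843*sqrt(2251)
= 364660.0000
R = ln(364660.0000)
= 12.8067

12.8067


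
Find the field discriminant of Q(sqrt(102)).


For K = Q(sqrt(d)) with d squarefree: disc(K) = d if d = 1 mod 4, and disc(K) = 4d if d = 2 or 3 mod 4.
Here d = 102, and d mod 4 = 2.
d = 2 mod 4, not 1 (O_K = Z[sqrt(d)]), so disc(K) = 4d = 4 * (102) = 408

408


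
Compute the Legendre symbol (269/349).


p = 349 is prime, so compute (269/349) with the reciprocity algorithm (Jacobi-symbol steps: pull out 2s via (2/n), flip via reciprocity, reduce):
  reciprocity: (269/349) -> +(349/269)
  reduce: (80/269)
  pull out 2: (2/269) = -1  (since 269 mod 8 = 5)
  pull out 2: (2/269) = -1  (since 269 mod 8 = 5)
  pull out 2: (2/269) = -1  (since 269 mod 8 = 5)
  pull out 2: (2/269) = -1  (since 269 mod 8 = 5)
  reciprocity: (5/269) -> +(269/5)
  reduce: (4/5)
  pull out 2: (2/5) = -1  (since 5 mod 8 = 5)
  pull out 2: (2/5) = -1  (since 5 mod 8 = 5)
  (1/5) = 1
Product of signs = 1
(269/349) = 1

1


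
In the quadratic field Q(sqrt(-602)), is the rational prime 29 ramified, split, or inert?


K = Q(sqrt(-602)). Since d mod 4 = 2, disc(K) = -2408.
Check p | disc: -2408 mod 29 = 28.
p does not divide disc. Compute Legendre symbol (d/p):
7^((29-1)/2) mod 29 = 1
(d/p) = 1, so p splits: (p) = P*P' with e=1, f=1, g=2.
Therefore p is split.

split


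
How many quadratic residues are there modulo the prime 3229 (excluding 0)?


For prime p, the number of non-zero quadratic residues is (p-1)/2.
= (3229-1)/2
= 1614

1614


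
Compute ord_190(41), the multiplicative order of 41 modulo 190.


We want ord_190(41), the smallest k >= 1 with 41^k = 1 mod 190.
n = 190 = 2 * 5 * 19, phi(190) = 72; the order divides phi(n).
Divisors of 72: 1, 2, 3, 4, 6, 8, 9, 12, 18, 24, 36, 72
Repeated squaring mod 190: 41^1 = 41, 41^2 = 161, 41^4 = 81, 41^8 = 101, 41^16 = 131, 41^32 = 61, 41^64 = 111
Test divisors in increasing order:
  k=1: 41^1 = 41 mod 190
  k=2: 41^2 = 161 mod 190
  k=3: 41^3 = 161 * 41 = 141 mod 190
  k=4: 41^4 = 81 mod 190
  k=6: 41^6 = 81 * 161 = 121 mod 190
  k=8: 41^8 = 101 mod 190
  k=9: 41^9 = 101 * 41 = 151 mod 190
  k=12: 41^12 = 101 * 81 = 11 mod 190
  k=18: 41^18 = 131 * 161 = 1 mod 190  <- first divisor giving 1
Order = 18

18


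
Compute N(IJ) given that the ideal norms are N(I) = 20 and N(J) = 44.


N(IJ) = N(I) * N(J)
= 20 * 44
= 880

880


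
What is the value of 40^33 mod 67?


p = 67 is prime and the exponent is (p-1)/2 = 33, so by Euler's criterion 40^33 = (40/67) = +1 or -1 mod 67.
Compute by square-and-multiply:
  33 = 32 + 1 (binary 100001)
  Repeated squaring mod 67: 40^1 = 40, 40^2 = 59, 40^4 = 64, 40^8 = 9, 40^16 = 14, 40^32 = 62
  40^33 = 40^32 * 40^1 = 62 * 40 mod 67
    62 * 40 = 2480 = 1 mod 67
  40^33 = 1 mod 67
Result 1: 40 is a quadratic residue mod 67.
40^33 mod 67 = 1

1


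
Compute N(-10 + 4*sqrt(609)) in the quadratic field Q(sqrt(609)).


N(a + b*sqrt(d)) = a^2 - d*b^2
= (-10)^2 - (609)*(4)^2
= 100 - 9744
= -9644

-9644


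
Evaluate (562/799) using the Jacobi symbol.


Compute (562/799) via quadratic reciprocity:
  pull out 2: (2/799) = +1  (since 799 mod 8 = 7)
  reciprocity: (281/799) -> +(799/281)
  reduce: (237/281)
  reciprocity: (237/281) -> +(281/237)
  reduce: (44/237)
  pull out 2: (2/237) = -1  (since 237 mod 8 = 5)
  pull out 2: (2/237) = -1  (since 237 mod 8 = 5)
  reciprocity: (11/237) -> +(237/11)
  reduce: (6/11)
  pull out 2: (2/11) = -1  (since 11 mod 8 = 3)
  reciprocity: (3/11) -> -(11/3)
  reduce: (2/3)
  pull out 2: (2/3) = -1  (since 3 mod 8 = 3)
  (1/3) = 1
Product of signs = -1

-1


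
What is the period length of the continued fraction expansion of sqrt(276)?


Run the CF algorithm for sqrt(276).
a_0 = floor(sqrt(276)) = 16; set m_0=0, q_0=1.
Recurrence: m' = q*a - m,  q' = (d - m'^2)/q,  a' = floor((a_0 + m')/q').
  step 1: m=16, q=20, a=1
  step 2: m=4, q=13, a=1
  step 3: m=9, q=15, a=1
  step 4: m=6, q=16, a=1
  step 5: m=10, q=11, a=2
  step 6: m=12, q=12, a=2
  step 7: m=12, q=11, a=2
  step 8: m=10, q=16, a=1
  step 9: m=6, q=15, a=1
  step 10: m=9, q=13, a=1
  step 11: m=4, q=20, a=1
  step 12: m=16, q=1, a=32
a_12 = 2*a_0 = 32, so the period closes here.
sqrt(276) = [16; 1, 1, 1, 1, 2, 2, 2, 1, 1, 1, 1, 32]
Period length = 12

12


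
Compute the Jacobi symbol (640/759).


Compute (640/759) via quadratic reciprocity:
  pull out 2: (2/759) = +1  (since 759 mod 8 = 7)
  pull out 2: (2/759) = +1  (since 759 mod 8 = 7)
  pull out 2: (2/759) = +1  (since 759 mod 8 = 7)
  pull out 2: (2/759) = +1  (since 759 mod 8 = 7)
  pull out 2: (2/759) = +1  (since 759 mod 8 = 7)
  pull out 2: (2/759) = +1  (since 759 mod 8 = 7)
  pull out 2: (2/759) = +1  (since 759 mod 8 = 7)
  reciprocity: (5/759) -> +(759/5)
  reduce: (4/5)
  pull out 2: (2/5) = -1  (since 5 mod 8 = 5)
  pull out 2: (2/5) = -1  (since 5 mod 8 = 5)
  (1/5) = 1
Product of signs = 1

1


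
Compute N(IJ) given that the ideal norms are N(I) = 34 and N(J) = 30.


N(IJ) = N(I) * N(J)
= 34 * 30
= 1020

1020


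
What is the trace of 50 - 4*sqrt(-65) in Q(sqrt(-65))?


Tr(a + b*sqrt(d)) = (a + b*sqrt(d)) + (a - b*sqrt(d)) = 2a
= 2 * (50)
= 100

100


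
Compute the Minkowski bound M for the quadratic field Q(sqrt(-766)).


d = -766, d mod 4 = 2, so disc(K) = 4d = -3064; |disc(K)| = 3064
Imaginary quadratic field, so n = 2, s = r2 = 1, r1 = 0
M = (n!/n^n) * (4/pi)^s * sqrt(|disc(K)|) = (2!/2^2) * (4/pi)^1 * sqrt(3064)
= 0.5 * 1.273240 * 55.353410
= 35.2391

35.2391


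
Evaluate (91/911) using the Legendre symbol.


p = 911 is prime, so compute (91/911) with the reciprocity algorithm (Jacobi-symbol steps: pull out 2s via (2/n), flip via reciprocity, reduce):
  reciprocity: (91/911) -> -(911/91)
  reduce: (1/91)
  (1/91) = 1
Product of signs = -1
(91/911) = -1

-1


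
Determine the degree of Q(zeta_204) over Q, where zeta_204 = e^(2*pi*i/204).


The degree equals Euler's totient phi(204).
204 = 2^2 * 3 * 17
phi(204) = 64

64


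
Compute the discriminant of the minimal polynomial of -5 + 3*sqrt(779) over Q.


The element -5 + 3*sqrt(779) has minimal polynomial:
x^2 + 10*x - 6986
Discriminant = (10)^2 - 4*(-6986)
= 100 + 27944
= 28044

28044


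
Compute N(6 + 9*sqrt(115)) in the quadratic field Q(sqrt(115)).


N(a + b*sqrt(d)) = a^2 - d*b^2
= (6)^2 - (115)*(9)^2
= 36 - 9315
= -9279

-9279


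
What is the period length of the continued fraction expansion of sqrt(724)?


Run the CF algorithm for sqrt(724).
a_0 = floor(sqrt(724)) = 26; set m_0=0, q_0=1.
Recurrence: m' = q*a - m,  q' = (d - m'^2)/q,  a' = floor((a_0 + m')/q').
  step 1: m=26, q=48, a=1
  step 2: m=22, q=5, a=9
  step 3: m=23, q=39, a=1
  step 4: m=16, q=12, a=3
  step 5: m=20, q=27, a=1
  step 6: m=7, q=25, a=1
  step 7: m=18, q=16, a=2
  step 8: m=14, q=33, a=1
  step 9: m=19, q=11, a=4
  step 10: m=25, q=9, a=5
  step 11: m=20, q=36, a=1
  step 12: m=16, q=13, a=3
  step 13: m=23, q=15, a=3
  step 14: m=22, q=16, a=3
  step 15: m=26, q=3, a=17
  step 16: m=25, q=33, a=1
  step 17: m=8, q=20, a=1
  step 18: m=12, q=29, a=1
  step 19: m=17, q=15, a=2
  step 20: m=13, q=37, a=1
  step 21: m=24, q=4, a=12
  step 22: m=24, q=37, a=1
  step 23: m=13, q=15, a=2
  step 24: m=17, q=29, a=1
  step 25: m=12, q=20, a=1
  step 26: m=8, q=33, a=1
  step 27: m=25, q=3, a=17
  step 28: m=26, q=16, a=3
  step 29: m=22, q=15, a=3
  step 30: m=23, q=13, a=3
  step 31: m=16, q=36, a=1
  step 32: m=20, q=9, a=5
  step 33: m=25, q=11, a=4
  step 34: m=19, q=33, a=1
  step 35: m=14, q=16, a=2
  step 36: m=18, q=25, a=1
  step 37: m=7, q=27, a=1
  step 38: m=20, q=12, a=3
  step 39: m=16, q=39, a=1
  step 40: m=23, q=5, a=9
  step 41: m=22, q=48, a=1
  step 42: m=26, q=1, a=52
a_42 = 2*a_0 = 52, so the period closes here.
sqrt(724) = [26; 1, 9, 1, 3, 1, 1, 2, 1, 4, 5, 1, 3, 3, 3, 17, 1, 1, 1, 2, 1, 12, 1, 2, 1, 1, 1, 17, 3, 3, 3, 1, 5, 4, 1, 2, 1, 1, 3, 1, 9, 1, 52]
Period length = 42

42


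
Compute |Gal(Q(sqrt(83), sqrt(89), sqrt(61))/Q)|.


The 3 square roots of distinct primes are multiplicatively independent over Q,
so [K:Q] = 2^3 and Gal(K/Q) is isomorphic to (Z/2Z)^3.
|Gal| = 2^3 = 8

8


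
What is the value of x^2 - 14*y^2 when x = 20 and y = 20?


x^2 - d*y^2
= 20^2 - 14*20^2
= 400 - 5600
= -5200

-5200


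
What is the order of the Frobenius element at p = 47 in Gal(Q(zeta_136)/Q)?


The Frobenius at p in Gal(Q(zeta_n)/Q) = (Z/nZ)* is the class of p, so its order is ord_136(47), the smallest k >= 1 with 47^k = 1 mod 136.
n = 136 = 2^3 * 17, phi(136) = 64; the order divides phi(n).
Divisors of 64: 1, 2, 4, 8, 16, 32, 64
Repeated squaring mod 136: 47^1 = 47, 47^2 = 33, 47^4 = 1, 47^8 = 1, 47^16 = 1, 47^32 = 1, 47^64 = 1
Test divisors in increasing order:
  k=1: 47^1 = 47 mod 136
  k=2: 47^2 = 33 mod 136
  k=4: 47^4 = 1 mod 136  <- first divisor giving 1
Order = 4

4


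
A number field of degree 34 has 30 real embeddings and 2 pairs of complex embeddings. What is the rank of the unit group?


By Dirichlet's unit theorem:
rank = r1 + r2 - 1
= 30 + 2 - 1
= 31

31


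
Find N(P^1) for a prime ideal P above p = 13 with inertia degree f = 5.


N(P^a) = p^(a*f)
= 13^(1*5)
= 13^5
= 371293

371293


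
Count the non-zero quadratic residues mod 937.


For prime p, the number of non-zero quadratic residues is (p-1)/2.
= (937-1)/2
= 468

468


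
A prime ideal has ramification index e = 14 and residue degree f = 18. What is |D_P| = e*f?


|D_P| = e * f
= 14 * 18
= 252

252


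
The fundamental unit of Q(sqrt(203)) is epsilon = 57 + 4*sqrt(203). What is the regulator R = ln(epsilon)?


epsilon = 57 + 4*sqrt(203)
= 113.9912
R = ln(113.9912)
= 4.7361

4.7361


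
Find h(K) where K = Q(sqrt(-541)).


K = Q(sqrt(-541)). d mod 4 = 3, so D = disc(K) = 4d = -2164
h(K) equals the number of primitive reduced positive-definite forms (a, b, c) = a*x^2 + b*x*y + c*y^2 with b^2 - 4ac = D,
where reduced means |b| <= a <= c, with b >= 0 whenever |b| = a or a = c, and primitive means gcd(a, b, c) = 1.
Reduced forces 3a^2 <= |D| = 2164, so 1 <= a <= 26; b must have the parity of D, and c = (b^2 - D)/(4a) must be an integer >= a.
Enumerate a = 1..26, b in [-a, a]:
  a=1: (1, 0, 541)  [1]
  a=2: (2, 2, 271)  [1]
  a=3..4: none
  a=5: (5, -4, 109), (5, 4, 109)  [2]
  a=6..9: none
  a=10: (10, -6, 55), (10, 6, 55)  [2]
  a=11: (11, -6, 50), (11, 6, 50)  [2]
  a=12..21: none
  a=22: (22, -6, 25), (22, 6, 25)  [2]
  a=23..26: none
Total reduced forms: 1 + 1 + 2 + 2 + 2 + 2 = 10
h = 10

10


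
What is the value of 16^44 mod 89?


p = 89 is prime and the exponent is (p-1)/2 = 44, so by Euler's criterion 16^44 = (16/89) = +1 or -1 mod 89.
Compute by square-and-multiply:
  44 = 32 + 8 + 4 (binary 101100)
  Repeated squaring mod 89: 16^1 = 16, 16^2 = 78, 16^4 = 32, 16^8 = 45, 16^16 = 67, 16^32 = 39
  16^44 = 16^32 * 16^8 * 16^4 = 39 * 45 * 32 mod 89
    39 * 45 = 1755 = 64 mod 89
    64 * 32 = 2048 = 1 mod 89
  16^44 = 1 mod 89
Result 1: 16 is a quadratic residue mod 89.
16^44 mod 89 = 1

1


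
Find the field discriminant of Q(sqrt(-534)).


For K = Q(sqrt(d)) with d squarefree: disc(K) = d if d = 1 mod 4, and disc(K) = 4d if d = 2 or 3 mod 4.
Here d = -534, and d mod 4 = 2.
d = 2 mod 4, not 1 (O_K = Z[sqrt(d)]), so disc(K) = 4d = 4 * (-534) = -2136

-2136


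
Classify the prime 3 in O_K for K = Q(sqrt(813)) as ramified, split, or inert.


K = Q(sqrt(813)). Since d mod 4 = 1, disc(K) = 813.
Check p | disc: 813 mod 3 = 0.
p divides disc, so p ramifies: (p) = P^2 with e=2, f=1, g=1.
Therefore p is ramified.

ramified


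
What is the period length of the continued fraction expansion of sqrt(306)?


Run the CF algorithm for sqrt(306).
a_0 = floor(sqrt(306)) = 17; set m_0=0, q_0=1.
Recurrence: m' = q*a - m,  q' = (d - m'^2)/q,  a' = floor((a_0 + m')/q').
  step 1: m=17, q=17, a=2
  step 2: m=17, q=1, a=34
a_2 = 2*a_0 = 34, so the period closes here.
sqrt(306) = [17; 2, 34]
Period length = 2

2


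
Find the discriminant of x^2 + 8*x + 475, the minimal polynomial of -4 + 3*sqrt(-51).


The element -4 + 3*sqrt(-51) has minimal polynomial:
x^2 + 8*x + 475
Discriminant = (8)^2 - 4*(475)
= 64 - 1900
= -1836

-1836


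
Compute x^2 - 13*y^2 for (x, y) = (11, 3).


x^2 - d*y^2
= 11^2 - 13*3^2
= 121 - 117
= 4

4


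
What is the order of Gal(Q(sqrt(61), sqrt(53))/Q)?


The 2 square roots of distinct primes are multiplicatively independent over Q,
so [K:Q] = 2^2 and Gal(K/Q) is isomorphic to (Z/2Z)^2.
|Gal| = 2^2 = 4

4


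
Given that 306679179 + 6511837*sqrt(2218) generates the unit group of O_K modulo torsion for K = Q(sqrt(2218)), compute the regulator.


epsilon = 306679179 + 6511837*sqrt(2218)
= 6.1336e+08
R = ln(6.1336e+08)
= 20.2345

20.2345


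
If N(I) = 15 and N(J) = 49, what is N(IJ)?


N(IJ) = N(I) * N(J)
= 15 * 49
= 735

735


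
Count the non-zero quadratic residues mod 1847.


For prime p, the number of non-zero quadratic residues is (p-1)/2.
= (1847-1)/2
= 923

923


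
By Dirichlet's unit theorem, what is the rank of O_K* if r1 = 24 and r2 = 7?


By Dirichlet's unit theorem:
rank = r1 + r2 - 1
= 24 + 7 - 1
= 30

30


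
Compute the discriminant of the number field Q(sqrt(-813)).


For K = Q(sqrt(d)) with d squarefree: disc(K) = d if d = 1 mod 4, and disc(K) = 4d if d = 2 or 3 mod 4.
Here d = -813, and d mod 4 = 3.
d = 3 mod 4, not 1 (O_K = Z[sqrt(d)]), so disc(K) = 4d = 4 * (-813) = -3252

-3252


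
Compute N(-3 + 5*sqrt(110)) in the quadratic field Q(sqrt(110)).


N(a + b*sqrt(d)) = a^2 - d*b^2
= (-3)^2 - (110)*(5)^2
= 9 - 2750
= -2741

-2741


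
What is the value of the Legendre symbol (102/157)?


p = 157 is prime, so compute (102/157) with the reciprocity algorithm (Jacobi-symbol steps: pull out 2s via (2/n), flip via reciprocity, reduce):
  pull out 2: (2/157) = -1  (since 157 mod 8 = 5)
  reciprocity: (51/157) -> +(157/51)
  reduce: (4/51)
  pull out 2: (2/51) = -1  (since 51 mod 8 = 3)
  pull out 2: (2/51) = -1  (since 51 mod 8 = 3)
  (1/51) = 1
Product of signs = -1
(102/157) = -1

-1


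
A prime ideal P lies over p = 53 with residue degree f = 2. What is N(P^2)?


N(P^a) = p^(a*f)
= 53^(2*2)
= 53^4
= 7890481

7890481


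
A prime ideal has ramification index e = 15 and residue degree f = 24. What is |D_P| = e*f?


|D_P| = e * f
= 15 * 24
= 360

360


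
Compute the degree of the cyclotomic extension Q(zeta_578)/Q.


The degree equals Euler's totient phi(578).
578 = 2 * 17^2
phi(578) = 272

272


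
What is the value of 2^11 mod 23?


p = 23 is prime and the exponent is (p-1)/2 = 11, so by Euler's criterion 2^11 = (2/23) = +1 or -1 mod 23.
Compute by square-and-multiply:
  11 = 8 + 2 + 1 (binary 1011)
  Repeated squaring mod 23: 2^1 = 2, 2^2 = 4, 2^4 = 16, 2^8 = 3
  2^11 = 2^8 * 2^2 * 2^1 = 3 * 4 * 2 mod 23
    3 * 4 = 12 = 12 mod 23
    12 * 2 = 24 = 1 mod 23
  2^11 = 1 mod 23
Result 1: 2 is a quadratic residue mod 23.
2^11 mod 23 = 1

1


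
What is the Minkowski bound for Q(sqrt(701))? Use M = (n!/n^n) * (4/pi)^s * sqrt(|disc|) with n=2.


d = 701, d mod 4 = 1, so disc(K) = d = 701; |disc(K)| = 701
Real quadratic field, so n = 2, s = r2 = 0, r1 = 2
M = (n!/n^n) * (4/pi)^s * sqrt(|disc(K)|) = (2!/2^2) * (4/pi)^0 * sqrt(701)
= 0.5 * 1.000000 * 26.476405
= 13.2382

13.2382


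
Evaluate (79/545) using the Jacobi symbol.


Compute (79/545) via quadratic reciprocity:
  reciprocity: (79/545) -> +(545/79)
  reduce: (71/79)
  reciprocity: (71/79) -> -(79/71)
  reduce: (8/71)
  pull out 2: (2/71) = +1  (since 71 mod 8 = 7)
  pull out 2: (2/71) = +1  (since 71 mod 8 = 7)
  pull out 2: (2/71) = +1  (since 71 mod 8 = 7)
  (1/71) = 1
Product of signs = -1

-1


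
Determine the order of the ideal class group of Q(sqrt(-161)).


K = Q(sqrt(-161)). d mod 4 = 3, so D = disc(K) = 4d = -644
h(K) equals the number of primitive reduced positive-definite forms (a, b, c) = a*x^2 + b*x*y + c*y^2 with b^2 - 4ac = D,
where reduced means |b| <= a <= c, with b >= 0 whenever |b| = a or a = c, and primitive means gcd(a, b, c) = 1.
Reduced forces 3a^2 <= |D| = 644, so 1 <= a <= 14; b must have the parity of D, and c = (b^2 - D)/(4a) must be an integer >= a.
Enumerate a = 1..14, b in [-a, a]:
  a=1: (1, 0, 161)  [1]
  a=2: (2, 2, 81)  [1]
  a=3: (3, -2, 54), (3, 2, 54)  [2]
  a=4: none
  a=5: (5, -4, 33), (5, 4, 33)  [2]
  a=6: (6, -2, 27), (6, 2, 27)  [2]
  a=7: (7, 0, 23)  [1]
  a=8: none
  a=9: (9, -2, 18), (9, 2, 18)  [2]
  a=10: (10, -6, 17), (10, 6, 17)  [2]
  a=11: (11, -4, 15), (11, 4, 15)  [2]
  a=12..13: none
  a=14: (14, 14, 15)  [1]
Total reduced forms: 1 + 1 + 2 + 2 + 2 + 1 + 2 + 2 + 2 + 1 = 16
h = 16

16


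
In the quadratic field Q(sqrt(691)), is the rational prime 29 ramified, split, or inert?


K = Q(sqrt(691)). Since d mod 4 = 3, disc(K) = 2764.
Check p | disc: 2764 mod 29 = 9.
p does not divide disc. Compute Legendre symbol (d/p):
24^((29-1)/2) mod 29 = 1
(d/p) = 1, so p splits: (p) = P*P' with e=1, f=1, g=2.
Therefore p is split.

split


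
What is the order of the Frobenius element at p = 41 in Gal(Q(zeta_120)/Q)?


The Frobenius at p in Gal(Q(zeta_n)/Q) = (Z/nZ)* is the class of p, so its order is ord_120(41), the smallest k >= 1 with 41^k = 1 mod 120.
n = 120 = 2^3 * 3 * 5, phi(120) = 32; the order divides phi(n).
Divisors of 32: 1, 2, 4, 8, 16, 32
Repeated squaring mod 120: 41^1 = 41, 41^2 = 1, 41^4 = 1, 41^8 = 1, 41^16 = 1, 41^32 = 1
Test divisors in increasing order:
  k=1: 41^1 = 41 mod 120
  k=2: 41^2 = 1 mod 120  <- first divisor giving 1
Order = 2

2


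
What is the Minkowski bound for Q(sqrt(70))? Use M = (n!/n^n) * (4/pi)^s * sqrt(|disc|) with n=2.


d = 70, d mod 4 = 2, so disc(K) = 4d = 280; |disc(K)| = 280
Real quadratic field, so n = 2, s = r2 = 0, r1 = 2
M = (n!/n^n) * (4/pi)^s * sqrt(|disc(K)|) = (2!/2^2) * (4/pi)^0 * sqrt(280)
= 0.5 * 1.000000 * 16.733201
= 8.3666

8.3666


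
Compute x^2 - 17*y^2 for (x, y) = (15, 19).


x^2 - d*y^2
= 15^2 - 17*19^2
= 225 - 6137
= -5912

-5912


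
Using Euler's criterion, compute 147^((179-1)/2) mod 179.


p = 179 is prime and the exponent is (p-1)/2 = 89, so by Euler's criterion 147^89 = (147/179) = +1 or -1 mod 179.
Compute by square-and-multiply:
  89 = 64 + 16 + 8 + 1 (binary 1011001)
  Repeated squaring mod 179: 147^1 = 147, 147^2 = 129, 147^4 = 173, 147^8 = 36, 147^16 = 43, 147^32 = 59, 147^64 = 80
  147^89 = 147^64 * 147^16 * 147^8 * 147^1 = 80 * 43 * 36 * 147 mod 179
    80 * 43 = 3440 = 39 mod 179
    39 * 36 = 1404 = 151 mod 179
    151 * 147 = 22197 = 1 mod 179
  147^89 = 1 mod 179
Result 1: 147 is a quadratic residue mod 179.
147^89 mod 179 = 1

1


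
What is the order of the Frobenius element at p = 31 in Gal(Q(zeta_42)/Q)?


The Frobenius at p in Gal(Q(zeta_n)/Q) = (Z/nZ)* is the class of p, so its order is ord_42(31), the smallest k >= 1 with 31^k = 1 mod 42.
n = 42 = 2 * 3 * 7, phi(42) = 12; the order divides phi(n).
Divisors of 12: 1, 2, 3, 4, 6, 12
Repeated squaring mod 42: 31^1 = 31, 31^2 = 37, 31^4 = 25, 31^8 = 37
Test divisors in increasing order:
  k=1: 31^1 = 31 mod 42
  k=2: 31^2 = 37 mod 42
  k=3: 31^3 = 37 * 31 = 13 mod 42
  k=4: 31^4 = 25 mod 42
  k=6: 31^6 = 25 * 37 = 1 mod 42  <- first divisor giving 1
Order = 6

6


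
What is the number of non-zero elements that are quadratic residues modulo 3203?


For prime p, the number of non-zero quadratic residues is (p-1)/2.
= (3203-1)/2
= 1601

1601


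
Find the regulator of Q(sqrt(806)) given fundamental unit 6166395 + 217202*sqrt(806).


epsilon = 6166395 + 217202*sqrt(806)
= 1.2333e+07
R = ln(1.2333e+07)
= 16.3278

16.3278


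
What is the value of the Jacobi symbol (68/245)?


Compute (68/245) via quadratic reciprocity:
  pull out 2: (2/245) = -1  (since 245 mod 8 = 5)
  pull out 2: (2/245) = -1  (since 245 mod 8 = 5)
  reciprocity: (17/245) -> +(245/17)
  reduce: (7/17)
  reciprocity: (7/17) -> +(17/7)
  reduce: (3/7)
  reciprocity: (3/7) -> -(7/3)
  reduce: (1/3)
  (1/3) = 1
Product of signs = -1

-1


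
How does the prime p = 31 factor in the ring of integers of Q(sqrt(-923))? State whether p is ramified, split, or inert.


K = Q(sqrt(-923)). Since d mod 4 = 1, disc(K) = -923.
Check p | disc: -923 mod 31 = 7.
p does not divide disc. Compute Legendre symbol (d/p):
7^((31-1)/2) mod 31 = 1
(d/p) = 1, so p splits: (p) = P*P' with e=1, f=1, g=2.
Therefore p is split.

split


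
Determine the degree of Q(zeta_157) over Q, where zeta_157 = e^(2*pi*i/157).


The degree equals Euler's totient phi(157).
157 = 157
phi(157) = 156

156


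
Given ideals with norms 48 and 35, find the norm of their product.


N(IJ) = N(I) * N(J)
= 48 * 35
= 1680

1680


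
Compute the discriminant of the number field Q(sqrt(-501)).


For K = Q(sqrt(d)) with d squarefree: disc(K) = d if d = 1 mod 4, and disc(K) = 4d if d = 2 or 3 mod 4.
Here d = -501, and d mod 4 = 3.
d = 3 mod 4, not 1 (O_K = Z[sqrt(d)]), so disc(K) = 4d = 4 * (-501) = -2004

-2004


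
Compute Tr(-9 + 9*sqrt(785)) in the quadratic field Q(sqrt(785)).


Tr(a + b*sqrt(d)) = (a + b*sqrt(d)) + (a - b*sqrt(d)) = 2a
= 2 * (-9)
= -18

-18


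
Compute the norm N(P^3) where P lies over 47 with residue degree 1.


N(P^a) = p^(a*f)
= 47^(3*1)
= 47^3
= 103823

103823


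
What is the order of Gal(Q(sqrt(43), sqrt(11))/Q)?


The 2 square roots of distinct primes are multiplicatively independent over Q,
so [K:Q] = 2^2 and Gal(K/Q) is isomorphic to (Z/2Z)^2.
|Gal| = 2^2 = 4

4


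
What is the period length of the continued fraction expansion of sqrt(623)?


Run the CF algorithm for sqrt(623).
a_0 = floor(sqrt(623)) = 24; set m_0=0, q_0=1.
Recurrence: m' = q*a - m,  q' = (d - m'^2)/q,  a' = floor((a_0 + m')/q').
  step 1: m=24, q=47, a=1
  step 2: m=23, q=2, a=23
  step 3: m=23, q=47, a=1
  step 4: m=24, q=1, a=48
a_4 = 2*a_0 = 48, so the period closes here.
sqrt(623) = [24; 1, 23, 1, 48]
Period length = 4

4


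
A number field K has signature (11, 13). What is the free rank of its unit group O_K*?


By Dirichlet's unit theorem:
rank = r1 + r2 - 1
= 11 + 13 - 1
= 23

23


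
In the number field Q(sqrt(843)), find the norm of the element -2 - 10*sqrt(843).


N(a + b*sqrt(d)) = a^2 - d*b^2
= (-2)^2 - (843)*(-10)^2
= 4 - 84300
= -84296

-84296


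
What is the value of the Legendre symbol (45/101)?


p = 101 is prime, so compute (45/101) with the reciprocity algorithm (Jacobi-symbol steps: pull out 2s via (2/n), flip via reciprocity, reduce):
  reciprocity: (45/101) -> +(101/45)
  reduce: (11/45)
  reciprocity: (11/45) -> +(45/11)
  reduce: (1/11)
  (1/11) = 1
Product of signs = 1
(45/101) = 1

1


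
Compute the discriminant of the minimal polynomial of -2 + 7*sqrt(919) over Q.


The element -2 + 7*sqrt(919) has minimal polynomial:
x^2 + 4*x - 45027
Discriminant = (4)^2 - 4*(-45027)
= 16 + 180108
= 180124

180124


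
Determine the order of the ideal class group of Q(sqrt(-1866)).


K = Q(sqrt(-1866)). d mod 4 = 2, so D = disc(K) = 4d = -7464
h(K) equals the number of primitive reduced positive-definite forms (a, b, c) = a*x^2 + b*x*y + c*y^2 with b^2 - 4ac = D,
where reduced means |b| <= a <= c, with b >= 0 whenever |b| = a or a = c, and primitive means gcd(a, b, c) = 1.
Reduced forces 3a^2 <= |D| = 7464, so 1 <= a <= 49; b must have the parity of D, and c = (b^2 - D)/(4a) must be an integer >= a.
Enumerate a = 1..49, b in [-a, a]:
  a=1: (1, 0, 1866)  [1]
  a=2: (2, 0, 933)  [1]
  a=3: (3, 0, 622)  [1]
  a=4: none
  a=5: (5, -4, 374), (5, 4, 374)  [2]
  a=6: (6, 0, 311)  [1]
  a=7..9: none
  a=10: (10, -4, 187), (10, 4, 187)  [2]
  a=11: (11, -4, 170), (11, 4, 170)  [2]
  a=12..14: none
  a=15: (15, -6, 125), (15, 6, 125)  [2]
  a=16: none
  a=17: (17, -4, 110), (17, 4, 110)  [2]
  a=18..21: none
  a=22: (22, -4, 85), (22, 4, 85)  [2]
  a=23..24: none
  a=25: (25, -6, 75), (25, 6, 75)  [2]
  a=26..29: none
  a=30: (30, -24, 67), (30, 24, 67)  [2]
  a=31: (31, -10, 61), (31, 10, 61)  [2]
  a=32: none
  a=33: (33, -18, 59), (33, 18, 59)  [2]
  a=34: (34, -4, 55), (34, 4, 55)  [2]
  a=35..36: none
  a=37: (37, -26, 55), (37, 26, 55)  [2]
  a=38..40: none
  a=41: (41, -30, 51), (41, 30, 51)  [2]
  a=42..46: none
  a=47: (47, -44, 50), (47, 44, 50)  [2]
  a=48..49: none
Total reduced forms: 1 + 1 + 1 + 2 + 1 + 2 + 2 + 2 + 2 + 2 + 2 + 2 + 2 + 2 + 2 + 2 + 2 + 2 = 32
h = 32

32


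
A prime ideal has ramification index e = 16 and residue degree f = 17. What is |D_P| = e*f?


|D_P| = e * f
= 16 * 17
= 272

272


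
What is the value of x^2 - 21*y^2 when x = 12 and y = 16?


x^2 - d*y^2
= 12^2 - 21*16^2
= 144 - 5376
= -5232

-5232


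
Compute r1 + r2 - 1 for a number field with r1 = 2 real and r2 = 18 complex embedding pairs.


By Dirichlet's unit theorem:
rank = r1 + r2 - 1
= 2 + 18 - 1
= 19

19


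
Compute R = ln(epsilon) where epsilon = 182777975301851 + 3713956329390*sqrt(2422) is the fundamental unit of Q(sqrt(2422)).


epsilon = 182777975301851 + 3713956329390*sqrt(2422)
= 3.6556e+14
R = ln(3.6556e+14)
= 33.5324

33.5324


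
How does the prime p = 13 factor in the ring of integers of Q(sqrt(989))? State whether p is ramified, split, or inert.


K = Q(sqrt(989)). Since d mod 4 = 1, disc(K) = 989.
Check p | disc: 989 mod 13 = 1.
p does not divide disc. Compute Legendre symbol (d/p):
1^((13-1)/2) mod 13 = 1
(d/p) = 1, so p splits: (p) = P*P' with e=1, f=1, g=2.
Therefore p is split.

split


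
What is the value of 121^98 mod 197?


p = 197 is prime and the exponent is (p-1)/2 = 98, so by Euler's criterion 121^98 = (121/197) = +1 or -1 mod 197.
Compute by square-and-multiply:
  98 = 64 + 32 + 2 (binary 1100010)
  Repeated squaring mod 197: 121^1 = 121, 121^2 = 63, 121^4 = 29, 121^8 = 53, 121^16 = 51, 121^32 = 40, 121^64 = 24
  121^98 = 121^64 * 121^32 * 121^2 = 24 * 40 * 63 mod 197
    24 * 40 = 960 = 172 mod 197
    172 * 63 = 10836 = 1 mod 197
  121^98 = 1 mod 197
Result 1: 121 is a quadratic residue mod 197.
121^98 mod 197 = 1

1


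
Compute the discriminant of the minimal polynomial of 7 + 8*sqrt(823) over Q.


The element 7 + 8*sqrt(823) has minimal polynomial:
x^2 - 14*x - 52623
Discriminant = (-14)^2 - 4*(-52623)
= 196 + 210492
= 210688

210688


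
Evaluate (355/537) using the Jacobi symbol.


Compute (355/537) via quadratic reciprocity:
  reciprocity: (355/537) -> +(537/355)
  reduce: (182/355)
  pull out 2: (2/355) = -1  (since 355 mod 8 = 3)
  reciprocity: (91/355) -> -(355/91)
  reduce: (82/91)
  pull out 2: (2/91) = -1  (since 91 mod 8 = 3)
  reciprocity: (41/91) -> +(91/41)
  reduce: (9/41)
  reciprocity: (9/41) -> +(41/9)
  reduce: (5/9)
  reciprocity: (5/9) -> +(9/5)
  reduce: (4/5)
  pull out 2: (2/5) = -1  (since 5 mod 8 = 5)
  pull out 2: (2/5) = -1  (since 5 mod 8 = 5)
  (1/5) = 1
Product of signs = -1

-1


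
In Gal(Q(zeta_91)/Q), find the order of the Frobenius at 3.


The Frobenius at p in Gal(Q(zeta_n)/Q) = (Z/nZ)* is the class of p, so its order is ord_91(3), the smallest k >= 1 with 3^k = 1 mod 91.
n = 91 = 7 * 13, phi(91) = 72; the order divides phi(n).
Divisors of 72: 1, 2, 3, 4, 6, 8, 9, 12, 18, 24, 36, 72
Repeated squaring mod 91: 3^1 = 3, 3^2 = 9, 3^4 = 81, 3^8 = 9, 3^16 = 81, 3^32 = 9, 3^64 = 81
Test divisors in increasing order:
  k=1: 3^1 = 3 mod 91
  k=2: 3^2 = 9 mod 91
  k=3: 3^3 = 9 * 3 = 27 mod 91
  k=4: 3^4 = 81 mod 91
  k=6: 3^6 = 81 * 9 = 1 mod 91  <- first divisor giving 1
Order = 6

6


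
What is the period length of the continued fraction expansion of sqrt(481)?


Run the CF algorithm for sqrt(481).
a_0 = floor(sqrt(481)) = 21; set m_0=0, q_0=1.
Recurrence: m' = q*a - m,  q' = (d - m'^2)/q,  a' = floor((a_0 + m')/q').
  step 1: m=21, q=40, a=1
  step 2: m=19, q=3, a=13
  step 3: m=20, q=27, a=1
  step 4: m=7, q=16, a=1
  step 5: m=9, q=25, a=1
  step 6: m=16, q=9, a=4
  step 7: m=20, q=9, a=4
  step 8: m=16, q=25, a=1
  step 9: m=9, q=16, a=1
  step 10: m=7, q=27, a=1
  step 11: m=20, q=3, a=13
  step 12: m=19, q=40, a=1
  step 13: m=21, q=1, a=42
a_13 = 2*a_0 = 42, so the period closes here.
sqrt(481) = [21; 1, 13, 1, 1, 1, 4, 4, 1, 1, 1, 13, 1, 42]
Period length = 13

13


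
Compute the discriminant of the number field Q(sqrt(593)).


For K = Q(sqrt(d)) with d squarefree: disc(K) = d if d = 1 mod 4, and disc(K) = 4d if d = 2 or 3 mod 4.
Here d = 593, and d mod 4 = 1.
d = 1 mod 4 (O_K = Z[(1+sqrt(d))/2]), so disc(K) = d = 593

593


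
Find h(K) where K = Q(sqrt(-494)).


K = Q(sqrt(-494)). d mod 4 = 2, so D = disc(K) = 4d = -1976
h(K) equals the number of primitive reduced positive-definite forms (a, b, c) = a*x^2 + b*x*y + c*y^2 with b^2 - 4ac = D,
where reduced means |b| <= a <= c, with b >= 0 whenever |b| = a or a = c, and primitive means gcd(a, b, c) = 1.
Reduced forces 3a^2 <= |D| = 1976, so 1 <= a <= 25; b must have the parity of D, and c = (b^2 - D)/(4a) must be an integer >= a.
Enumerate a = 1..25, b in [-a, a]:
  a=1: (1, 0, 494)  [1]
  a=2: (2, 0, 247)  [1]
  a=3: (3, -2, 165), (3, 2, 165)  [2]
  a=4: none
  a=5: (5, -2, 99), (5, 2, 99)  [2]
  a=6: (6, -4, 83), (6, 4, 83)  [2]
  a=7..8: none
  a=9: (9, -2, 55), (9, 2, 55)  [2]
  a=10: (10, -8, 51), (10, 8, 51)  [2]
  a=11: (11, -2, 45), (11, 2, 45)  [2]
  a=12: none
  a=13: (13, 0, 38)  [1]
  a=14: none
  a=15: (15, -8, 34), (15, -2, 33), (15, 2, 33), (15, 8, 34)  [4]
  a=16: none
  a=17: (17, -8, 30), (17, 8, 30)  [2]
  a=18: (18, -16, 31), (18, 16, 31)  [2]
  a=19: (19, 0, 26)  [1]
  a=20..21: none
  a=22: (22, -20, 27), (22, 20, 27)  [2]
  a=23: (23, -18, 25), (23, 18, 25)  [2]
  a=24..25: none
Total reduced forms: 1 + 1 + 2 + 2 + 2 + 2 + 2 + 2 + 1 + 4 + 2 + 2 + 1 + 2 + 2 = 28
h = 28

28


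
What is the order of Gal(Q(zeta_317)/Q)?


|Gal(Q(zeta_317)/Q)| = phi(317)
= 316

316


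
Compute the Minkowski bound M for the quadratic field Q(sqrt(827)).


d = 827, d mod 4 = 3, so disc(K) = 4d = 3308; |disc(K)| = 3308
Real quadratic field, so n = 2, s = r2 = 0, r1 = 2
M = (n!/n^n) * (4/pi)^s * sqrt(|disc(K)|) = (2!/2^2) * (4/pi)^0 * sqrt(3308)
= 0.5 * 1.000000 * 57.515215
= 28.7576

28.7576


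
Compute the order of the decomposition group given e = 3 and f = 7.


|D_P| = e * f
= 3 * 7
= 21

21


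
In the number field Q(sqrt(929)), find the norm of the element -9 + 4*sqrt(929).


N(a + b*sqrt(d)) = a^2 - d*b^2
= (-9)^2 - (929)*(4)^2
= 81 - 14864
= -14783

-14783


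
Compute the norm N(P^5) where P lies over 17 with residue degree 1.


N(P^a) = p^(a*f)
= 17^(5*1)
= 17^5
= 1419857

1419857


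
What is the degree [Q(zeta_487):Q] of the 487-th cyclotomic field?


The degree equals Euler's totient phi(487).
487 = 487
phi(487) = 486

486


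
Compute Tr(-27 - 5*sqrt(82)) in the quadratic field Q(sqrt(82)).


Tr(a + b*sqrt(d)) = (a + b*sqrt(d)) + (a - b*sqrt(d)) = 2a
= 2 * (-27)
= -54

-54


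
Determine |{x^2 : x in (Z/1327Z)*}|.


For prime p, the number of non-zero quadratic residues is (p-1)/2.
= (1327-1)/2
= 663

663


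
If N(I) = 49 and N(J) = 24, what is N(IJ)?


N(IJ) = N(I) * N(J)
= 49 * 24
= 1176

1176


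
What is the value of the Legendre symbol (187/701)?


p = 701 is prime, so compute (187/701) with the reciprocity algorithm (Jacobi-symbol steps: pull out 2s via (2/n), flip via reciprocity, reduce):
  reciprocity: (187/701) -> +(701/187)
  reduce: (140/187)
  pull out 2: (2/187) = -1  (since 187 mod 8 = 3)
  pull out 2: (2/187) = -1  (since 187 mod 8 = 3)
  reciprocity: (35/187) -> -(187/35)
  reduce: (12/35)
  pull out 2: (2/35) = -1  (since 35 mod 8 = 3)
  pull out 2: (2/35) = -1  (since 35 mod 8 = 3)
  reciprocity: (3/35) -> -(35/3)
  reduce: (2/3)
  pull out 2: (2/3) = -1  (since 3 mod 8 = 3)
  (1/3) = 1
Product of signs = -1
(187/701) = -1

-1


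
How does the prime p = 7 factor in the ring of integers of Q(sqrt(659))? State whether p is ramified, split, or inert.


K = Q(sqrt(659)). Since d mod 4 = 3, disc(K) = 2636.
Check p | disc: 2636 mod 7 = 4.
p does not divide disc. Compute Legendre symbol (d/p):
1^((7-1)/2) mod 7 = 1
(d/p) = 1, so p splits: (p) = P*P' with e=1, f=1, g=2.
Therefore p is split.

split


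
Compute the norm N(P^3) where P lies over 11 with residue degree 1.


N(P^a) = p^(a*f)
= 11^(3*1)
= 11^3
= 1331

1331


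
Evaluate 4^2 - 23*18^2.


x^2 - d*y^2
= 4^2 - 23*18^2
= 16 - 7452
= -7436

-7436


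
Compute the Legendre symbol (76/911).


p = 911 is prime, so compute (76/911) with the reciprocity algorithm (Jacobi-symbol steps: pull out 2s via (2/n), flip via reciprocity, reduce):
  pull out 2: (2/911) = +1  (since 911 mod 8 = 7)
  pull out 2: (2/911) = +1  (since 911 mod 8 = 7)
  reciprocity: (19/911) -> -(911/19)
  reduce: (18/19)
  pull out 2: (2/19) = -1  (since 19 mod 8 = 3)
  reciprocity: (9/19) -> +(19/9)
  reduce: (1/9)
  (1/9) = 1
Product of signs = 1
(76/911) = 1

1


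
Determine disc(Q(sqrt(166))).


For K = Q(sqrt(d)) with d squarefree: disc(K) = d if d = 1 mod 4, and disc(K) = 4d if d = 2 or 3 mod 4.
Here d = 166, and d mod 4 = 2.
d = 2 mod 4, not 1 (O_K = Z[sqrt(d)]), so disc(K) = 4d = 4 * (166) = 664

664


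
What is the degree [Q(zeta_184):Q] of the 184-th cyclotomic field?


The degree equals Euler's totient phi(184).
184 = 2^3 * 23
phi(184) = 88

88


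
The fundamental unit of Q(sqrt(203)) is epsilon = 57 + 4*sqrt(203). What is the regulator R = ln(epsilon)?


epsilon = 57 + 4*sqrt(203)
= 113.9912
R = ln(113.9912)
= 4.7361

4.7361


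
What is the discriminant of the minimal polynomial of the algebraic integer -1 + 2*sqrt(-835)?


The element -1 + 2*sqrt(-835) has minimal polynomial:
x^2 + 2*x + 3341
Discriminant = (2)^2 - 4*(3341)
= 4 - 13364
= -13360

-13360


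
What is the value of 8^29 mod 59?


p = 59 is prime and the exponent is (p-1)/2 = 29, so by Euler's criterion 8^29 = (8/59) = +1 or -1 mod 59.
Compute by square-and-multiply:
  29 = 16 + 8 + 4 + 1 (binary 11101)
  Repeated squaring mod 59: 8^1 = 8, 8^2 = 5, 8^4 = 25, 8^8 = 35, 8^16 = 45
  8^29 = 8^16 * 8^8 * 8^4 * 8^1 = 45 * 35 * 25 * 8 mod 59
    45 * 35 = 1575 = 41 mod 59
    41 * 25 = 1025 = 22 mod 59
    22 * 8 = 176 = 58 mod 59
  8^29 = 58 mod 59
Result 58 = p - 1 = -1 mod 59: 8 is a quadratic non-residue mod 59. As a residue in [0, p-1] the value is 58.
8^29 mod 59 = 58

58
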